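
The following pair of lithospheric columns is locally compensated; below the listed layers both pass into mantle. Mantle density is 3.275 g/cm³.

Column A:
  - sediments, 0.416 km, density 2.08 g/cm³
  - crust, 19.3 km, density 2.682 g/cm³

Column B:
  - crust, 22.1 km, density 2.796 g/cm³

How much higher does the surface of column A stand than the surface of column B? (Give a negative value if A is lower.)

For any compensation level in the mantle, the mantle terms cancel and isostasy reduces to e = (Σt_A − Σt_B) − (Σ(ρt)_A − Σ(ρt)_B) / ρ_m.
Σt_A = 19.716 km; Σt_B = 22.1 km; Σ(ρt)_A = 52.62788; Σ(ρt)_B = 61.7916 (in km·g/cm³).
e = (19.716 − 22.1) − (52.62788 − 61.7916) / 3.275 = 0.414 km.

0.414 km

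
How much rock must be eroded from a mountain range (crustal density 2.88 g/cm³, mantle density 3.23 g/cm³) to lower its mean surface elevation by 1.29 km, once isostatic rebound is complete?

Net drop Δ = e − u = e − e ρ_c/ρ_m = e (ρ_m − ρ_c)/ρ_m.
e = Δ ρ_m/(ρ_m − ρ_c) = 1.29 km × 3.23/0.35 = 11.9 km.

11.9 km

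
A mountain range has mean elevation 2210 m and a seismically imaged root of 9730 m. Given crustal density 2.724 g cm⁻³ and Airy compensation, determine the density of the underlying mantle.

Airy balance: ρ_c h = (ρ_m − ρ_c) r → ρ_m = ρ_c (1 + h/r).
ρ_m = 2.724 × (1 + 2210 m/9730 m) = 3.34 g cm⁻³.

3.34 g cm⁻³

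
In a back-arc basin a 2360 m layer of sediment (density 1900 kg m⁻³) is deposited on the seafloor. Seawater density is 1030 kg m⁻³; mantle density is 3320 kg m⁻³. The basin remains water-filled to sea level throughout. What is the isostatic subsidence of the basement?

Submarine loading: the sediment displaces seawater, and the subsidence is in turn flooded, so s (ρ_m − ρ_w) = t (ρ_sed − ρ_w).
s = 2360 m × (1900 − 1030) / (3320 − 1030) = 897 m.

897 m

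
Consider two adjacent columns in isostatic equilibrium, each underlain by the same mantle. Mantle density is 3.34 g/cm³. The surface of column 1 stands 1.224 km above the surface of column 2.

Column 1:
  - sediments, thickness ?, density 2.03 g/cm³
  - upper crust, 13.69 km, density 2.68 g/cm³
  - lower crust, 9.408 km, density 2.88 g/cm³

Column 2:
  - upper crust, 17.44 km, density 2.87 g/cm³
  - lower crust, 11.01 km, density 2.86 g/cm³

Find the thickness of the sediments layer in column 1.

3.21 km

Take the compensation level at the base of the deeper column (depth z_c below the surface of column 1) and equate Σ ρ_i t_i down to z_c; mantle fills any gap and the z_c terms cancel.
Column 1: x×2.03 + 13.69×2.68 + 9.408×2.88 + (z_c − 23.098 − x)×3.34
Column 2: 1.224×0 + 17.44×2.87 + 11.01×2.86 + (z_c − 1.224 − 28.45)×3.34
The z_c×3.34 term appears on both sides and cancels. Collect the known terms of each column as K = Σ(ρt)_known − 3.34 × (depth of known layers): K_1 = 63.78424 − 3.34×23.098 = −13.36308; K_2 = 81.5414 − 3.34×(1.224 + 28.45) = −17.56976.
Balance: K_1 − x×(3.34 − 2.03) = K_2, so x = (K_1 − K_2)/(3.34 − 2.03) = 4.20668/1.31 = 3.21 km.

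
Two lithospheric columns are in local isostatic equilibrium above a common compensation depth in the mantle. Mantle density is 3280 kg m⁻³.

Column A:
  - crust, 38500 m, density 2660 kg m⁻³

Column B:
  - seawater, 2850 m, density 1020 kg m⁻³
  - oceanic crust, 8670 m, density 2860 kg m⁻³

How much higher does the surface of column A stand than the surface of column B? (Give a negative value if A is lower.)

For any compensation level in the mantle, the mantle terms cancel and isostasy reduces to e = (Σt_A − Σt_B) − (Σ(ρt)_A − Σ(ρt)_B) / ρ_m.
Σt_A = 38500 m; Σt_B = 11520 m; Σ(ρt)_A = 102410000; Σ(ρt)_B = 27703200 (in m·kg m⁻³).
e = (38500 − 11520) − (102410000 − 27703200) / 3280 = 4200 m.

4200 m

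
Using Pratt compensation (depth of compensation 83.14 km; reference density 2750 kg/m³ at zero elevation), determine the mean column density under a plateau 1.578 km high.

2700 kg/m³

Pratt balance: ρ_ref D = ρ (D + h).
ρ = ρ_ref D/(D + h) = 2750 × 83.14 km/(83.14 km + 1.578 km) = 2700 kg/m³.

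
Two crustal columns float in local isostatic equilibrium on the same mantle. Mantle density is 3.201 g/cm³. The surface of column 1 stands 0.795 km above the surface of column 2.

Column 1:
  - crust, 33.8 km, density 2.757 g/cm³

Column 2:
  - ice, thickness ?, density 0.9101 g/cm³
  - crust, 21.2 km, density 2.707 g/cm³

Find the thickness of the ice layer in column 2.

0.868 km

Take the compensation level at the base of the deeper column (depth z_c below the surface of column 1) and equate Σ ρ_i t_i down to z_c; mantle fills any gap and the z_c terms cancel.
Column 1: 33.8×2.757 + (z_c − 33.8)×3.201
Column 2: 0.795×0 + x×0.9101 + 21.2×2.707 + (z_c − 0.795 − 21.2 − x)×3.201
The z_c×3.201 term appears on both sides and cancels. Collect the known terms of each column as K = Σ(ρt)_known − 3.201 × (depth of known layers): K_1 = 93.1866 − 3.201×33.8 = −15.0072; K_2 = 57.3884 − 3.201×(0.795 + 21.2) = −13.017595.
Balance: K_1 = K_2 − x×(3.201 − 0.9101), so x = (K_2 − K_1)/(3.201 − 0.9101) = 1.9896/2.2909 = 0.868 km.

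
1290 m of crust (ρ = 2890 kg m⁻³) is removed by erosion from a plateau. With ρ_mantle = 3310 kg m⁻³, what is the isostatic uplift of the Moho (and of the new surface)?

1130 m

Unloading: uplift u = e ρ_c/ρ_m = 1290 m × 2890/3310 = 1130 m.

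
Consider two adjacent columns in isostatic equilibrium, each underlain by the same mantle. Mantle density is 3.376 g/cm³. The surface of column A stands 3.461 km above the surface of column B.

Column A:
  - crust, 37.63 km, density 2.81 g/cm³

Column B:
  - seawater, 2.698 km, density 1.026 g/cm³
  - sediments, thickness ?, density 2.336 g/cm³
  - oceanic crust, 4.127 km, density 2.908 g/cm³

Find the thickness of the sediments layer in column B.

1.29 km

Take the compensation level at the base of the deeper column (depth z_c below the surface of column A) and equate Σ ρ_i t_i down to z_c; mantle fills any gap and the z_c terms cancel.
Column A: 37.63×2.81 + (z_c − 37.63)×3.376
Column B: 3.461×0 + 2.698×1.026 + x×2.336 + 4.127×2.908 + (z_c − 3.461 − 6.825 − x)×3.376
The z_c×3.376 term appears on both sides and cancels. Collect the known terms of each column as K = Σ(ρt)_known − 3.376 × (depth of known layers): K_A = 105.7403 − 3.376×37.63 = −21.29858; K_B = 14.769464 − 3.376×(3.461 + 6.825) = −19.956072.
Balance: K_A = K_B − x×(3.376 − 2.336), so x = (K_B − K_A)/(3.376 − 2.336) = 1.34251/1.04 = 1.29 km.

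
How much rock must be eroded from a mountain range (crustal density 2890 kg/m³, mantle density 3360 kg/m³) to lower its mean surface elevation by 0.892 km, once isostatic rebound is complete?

6.38 km

Net drop Δ = e − u = e − e ρ_c/ρ_m = e (ρ_m − ρ_c)/ρ_m.
e = Δ ρ_m/(ρ_m − ρ_c) = 0.892 km × 3360/470 = 6.38 km.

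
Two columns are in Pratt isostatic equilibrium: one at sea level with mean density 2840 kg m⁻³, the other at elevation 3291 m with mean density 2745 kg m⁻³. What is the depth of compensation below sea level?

ρ_ref D = ρ (D + h) → D (ρ_ref − ρ) = ρ h.
D = ρ h/(ρ_ref − ρ) = 2745 × 3291 m/(2840 − 2745) = 95100 m.

95100 m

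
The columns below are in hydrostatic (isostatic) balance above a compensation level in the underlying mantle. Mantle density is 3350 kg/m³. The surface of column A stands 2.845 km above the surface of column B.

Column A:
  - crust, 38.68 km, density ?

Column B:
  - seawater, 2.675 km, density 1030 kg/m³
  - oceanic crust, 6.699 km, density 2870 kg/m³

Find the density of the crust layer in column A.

Take the compensation level at the base of the deeper column (depth z_c below the surface of column A) and equate Σ ρ_i t_i down to z_c; mantle fills any gap and the z_c terms cancel.
Column A: 38.68×ρ + (z_c − 38.68)×3350
Column B: 2.845×0 + 2.675×1030 + 6.699×2870 + (z_c − 2.845 − 9.374)×3350
The z_c×3350 term appears on both sides and cancels. Collect the known terms of each column as K = Σ(ρt)_known − 3350 × (depth of known layers): K_A = 0 − 3350×38.68 = −129578; K_B = 21981.38 − 3350×(2.845 + 9.374) = −18952.27.
Balance: K_A + 38.68×ρ = K_B, so ρ = (K_B − K_A)/38.68 = 110626/38.68 = 2860 kg/m³.

2860 kg/m³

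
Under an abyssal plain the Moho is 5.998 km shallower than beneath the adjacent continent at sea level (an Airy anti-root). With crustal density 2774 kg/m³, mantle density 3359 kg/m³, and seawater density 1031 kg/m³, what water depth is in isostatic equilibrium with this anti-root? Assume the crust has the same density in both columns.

Replacing a thickness d of crust by seawater at the top must be balanced by replacing crust with mantle at the base: d (ρ_c − ρ_w) = a (ρ_m − ρ_c).
d = a (ρ_m − ρ_c)/(ρ_c − ρ_w) = 5.998 km × 585/1743 = 2.01 km.

2.01 km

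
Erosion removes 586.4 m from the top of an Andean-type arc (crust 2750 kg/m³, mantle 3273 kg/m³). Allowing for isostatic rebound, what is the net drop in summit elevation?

Rebound u = e ρ_c/ρ_m = 586.4 m × 2750/3273 = 492.7 m.
Net surface drop = e − u = 586.4 m − 492.7 m = e (ρ_m − ρ_c)/ρ_m = 93.7 m.

93.7 m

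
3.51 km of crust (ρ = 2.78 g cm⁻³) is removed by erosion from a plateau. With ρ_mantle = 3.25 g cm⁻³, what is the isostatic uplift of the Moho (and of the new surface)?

Unloading: uplift u = e ρ_c/ρ_m = 3.51 km × 2.78/3.25 = 3 km.

3 km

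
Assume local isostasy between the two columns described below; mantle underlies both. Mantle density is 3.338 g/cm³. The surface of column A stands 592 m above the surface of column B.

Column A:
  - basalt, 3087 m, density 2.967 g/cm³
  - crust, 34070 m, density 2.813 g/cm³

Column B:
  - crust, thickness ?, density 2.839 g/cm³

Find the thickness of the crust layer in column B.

Take the compensation level at the base of the deeper column (depth z_c below the surface of column A) and equate Σ ρ_i t_i down to z_c; mantle fills any gap and the z_c terms cancel.
Column A: 3087×2.967 + 34070×2.813 + (z_c − 37157)×3.338
Column B: 592×0 + x×2.839 + (z_c − 592 − 0 − x)×3.338
The z_c×3.338 term appears on both sides and cancels. Collect the known terms of each column as K = Σ(ρt)_known − 3.338 × (depth of known layers): K_A = 104998.039 − 3.338×37157 = −19032.027; K_B = 0 − 3.338×(592 + 0) = −1976.096.
Balance: K_A = K_B − x×(3.338 − 2.839), so x = (K_B − K_A)/(3.338 − 2.839) = 17055.9/0.499 = 34200 m.

34200 m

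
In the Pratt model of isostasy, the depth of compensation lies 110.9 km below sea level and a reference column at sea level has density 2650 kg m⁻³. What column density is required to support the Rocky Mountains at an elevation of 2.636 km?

Pratt balance: ρ_ref D = ρ (D + h).
ρ = ρ_ref D/(D + h) = 2650 × 110.9 km/(110.9 km + 2.636 km) = 2590 kg m⁻³.

2590 kg m⁻³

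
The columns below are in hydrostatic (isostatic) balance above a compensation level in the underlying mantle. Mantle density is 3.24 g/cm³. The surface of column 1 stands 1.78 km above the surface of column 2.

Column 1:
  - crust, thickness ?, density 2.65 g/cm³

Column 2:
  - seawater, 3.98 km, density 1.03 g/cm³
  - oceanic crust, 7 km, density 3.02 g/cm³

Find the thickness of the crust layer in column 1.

Take the compensation level at the base of the deeper column (depth z_c below the surface of column 1) and equate Σ ρ_i t_i down to z_c; mantle fills any gap and the z_c terms cancel.
Column 1: x×2.65 + (z_c − 0 − x)×3.24
Column 2: 1.78×0 + 3.98×1.03 + 7×3.02 + (z_c − 1.78 − 10.98)×3.24
The z_c×3.24 term appears on both sides and cancels. Collect the known terms of each column as K = Σ(ρt)_known − 3.24 × (depth of known layers): K_1 = 0 − 3.24×0 = 0; K_2 = 25.2394 − 3.24×(1.78 + 10.98) = −16.103.
Balance: K_1 − x×(3.24 − 2.65) = K_2, so x = (K_1 − K_2)/(3.24 − 2.65) = 16.103/0.59 = 27.3 km.

27.3 km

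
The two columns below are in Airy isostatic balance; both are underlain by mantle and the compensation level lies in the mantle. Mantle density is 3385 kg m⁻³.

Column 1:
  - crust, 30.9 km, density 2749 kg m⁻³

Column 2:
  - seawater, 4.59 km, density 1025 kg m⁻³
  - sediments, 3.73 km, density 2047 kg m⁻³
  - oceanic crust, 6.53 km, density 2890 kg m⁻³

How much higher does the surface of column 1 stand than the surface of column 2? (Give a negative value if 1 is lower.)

For any compensation level in the mantle, the mantle terms cancel and isostasy reduces to e = (Σt_1 − Σt_2) − (Σ(ρt)_1 − Σ(ρt)_2) / ρ_m.
Σt_1 = 30.9 km; Σt_2 = 14.85 km; Σ(ρt)_1 = 84944.1; Σ(ρt)_2 = 31211.76 (in km·kg m⁻³).
e = (30.9 − 14.85) − (84944.1 − 31211.76) / 3385 = 0.176 km.

0.176 km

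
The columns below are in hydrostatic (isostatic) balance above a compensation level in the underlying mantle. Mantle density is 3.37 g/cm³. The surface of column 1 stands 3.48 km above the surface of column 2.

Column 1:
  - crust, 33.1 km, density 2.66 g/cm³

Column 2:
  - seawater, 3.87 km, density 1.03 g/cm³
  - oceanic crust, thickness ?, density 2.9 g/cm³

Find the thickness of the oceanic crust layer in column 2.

Take the compensation level at the base of the deeper column (depth z_c below the surface of column 1) and equate Σ ρ_i t_i down to z_c; mantle fills any gap and the z_c terms cancel.
Column 1: 33.1×2.66 + (z_c − 33.1)×3.37
Column 2: 3.48×0 + 3.87×1.03 + x×2.9 + (z_c − 3.48 − 3.87 − x)×3.37
The z_c×3.37 term appears on both sides and cancels. Collect the known terms of each column as K = Σ(ρt)_known − 3.37 × (depth of known layers): K_1 = 88.046 − 3.37×33.1 = −23.501; K_2 = 3.9861 − 3.37×(3.48 + 3.87) = −20.7834.
Balance: K_1 = K_2 − x×(3.37 − 2.9), so x = (K_2 − K_1)/(3.37 − 2.9) = 2.7176/0.47 = 5.78 km.

5.78 km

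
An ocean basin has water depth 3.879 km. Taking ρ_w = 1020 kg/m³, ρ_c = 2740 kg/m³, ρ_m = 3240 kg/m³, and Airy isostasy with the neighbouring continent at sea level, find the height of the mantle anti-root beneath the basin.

13.3 km

For local isostatic compensation: replacing crust with seawater at the top is compensated by replacing crust with mantle at the base: d (ρ_c − ρ_w) = a (ρ_m − ρ_c).
a = d (ρ_c − ρ_w)/(ρ_m − ρ_c) = 3.879 km × 1720/500 = 13.3 km.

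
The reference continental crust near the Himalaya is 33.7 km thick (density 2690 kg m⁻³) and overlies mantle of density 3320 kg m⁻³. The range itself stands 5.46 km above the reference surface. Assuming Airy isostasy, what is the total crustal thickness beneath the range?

62.5 km

Root depth r = h ρ_c / (ρ_m − ρ_c) = 5.46 km × 2690 / 630 = 23.31 km.
Total thickness = T + h + r = 33.7 km + 5.46 km + 23.31 km = 62.5 km.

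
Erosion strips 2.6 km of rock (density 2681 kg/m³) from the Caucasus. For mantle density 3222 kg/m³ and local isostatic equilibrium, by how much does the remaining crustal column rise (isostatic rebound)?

Unloading: uplift u = e ρ_c/ρ_m = 2.6 km × 2681/3222 = 2.16 km.

2.16 km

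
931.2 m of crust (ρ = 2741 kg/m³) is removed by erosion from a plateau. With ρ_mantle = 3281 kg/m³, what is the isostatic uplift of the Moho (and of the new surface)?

778 m

Unloading: uplift u = e ρ_c/ρ_m = 931.2 m × 2741/3281 = 778 m.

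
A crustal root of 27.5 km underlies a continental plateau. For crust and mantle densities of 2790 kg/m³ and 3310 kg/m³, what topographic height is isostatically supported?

By Archimedes' principle applied to the lithosphere: ρ_c h = (ρ_m − ρ_c) r.
h = r (ρ_m − ρ_c) / ρ_c = 27.5 km × (3310 − 2790) / 2790 = 5.13 km.

5.13 km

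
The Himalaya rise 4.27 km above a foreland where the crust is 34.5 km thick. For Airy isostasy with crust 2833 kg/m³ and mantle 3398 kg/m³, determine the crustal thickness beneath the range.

Root depth r = h ρ_c / (ρ_m − ρ_c) = 4.27 km × 2833 / 565 = 21.41 km.
Total thickness = T + h + r = 34.5 km + 4.27 km + 21.41 km = 60.2 km.

60.2 km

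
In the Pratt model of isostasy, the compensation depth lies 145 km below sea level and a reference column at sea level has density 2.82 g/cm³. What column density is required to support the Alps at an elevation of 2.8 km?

2.77 g/cm³

Pratt balance: ρ_ref D = ρ (D + h).
ρ = ρ_ref D/(D + h) = 2.82 × 145 km/(145 km + 2.8 km) = 2.77 g/cm³.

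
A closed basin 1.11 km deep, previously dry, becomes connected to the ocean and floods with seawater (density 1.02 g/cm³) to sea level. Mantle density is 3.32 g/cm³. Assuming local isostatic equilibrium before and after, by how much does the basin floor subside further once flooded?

After flooding the water column is d + s deep. Its weight must equal the weight of mantle displaced by the extra subsidence s: (d + s) ρ_w = s ρ_m.
s = d ρ_w / (ρ_m − ρ_w) = 1.11 km × 1.02/(3.32 − 1.02) = 0.492 km.

0.492 km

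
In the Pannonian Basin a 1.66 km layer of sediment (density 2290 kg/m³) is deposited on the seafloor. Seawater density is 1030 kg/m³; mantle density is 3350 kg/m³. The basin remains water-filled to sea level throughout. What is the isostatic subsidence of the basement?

Submarine loading: the sediment displaces seawater, and the subsidence is in turn flooded, so s (ρ_m − ρ_w) = t (ρ_sed − ρ_w).
s = 1.66 km × (2290 − 1030) / (3350 − 1030) = 0.902 km.

0.902 km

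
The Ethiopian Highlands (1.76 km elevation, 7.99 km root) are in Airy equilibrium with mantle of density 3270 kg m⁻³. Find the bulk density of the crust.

2680 kg m⁻³

ρ_c h = (ρ_m − ρ_c) r → ρ_c (h + r) = ρ_m r → ρ_c = ρ_m r / (h + r).
ρ_c = 3270 × 7.99 km / (1.76 km + 7.99 km) = 2680 kg m⁻³.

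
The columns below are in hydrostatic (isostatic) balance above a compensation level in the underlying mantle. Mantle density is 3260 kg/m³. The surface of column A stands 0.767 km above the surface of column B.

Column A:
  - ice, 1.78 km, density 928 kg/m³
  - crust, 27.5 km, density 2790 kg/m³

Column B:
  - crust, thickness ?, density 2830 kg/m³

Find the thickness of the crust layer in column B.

33.9 km

Take the compensation level at the base of the deeper column (depth z_c below the surface of column A) and equate Σ ρ_i t_i down to z_c; mantle fills any gap and the z_c terms cancel.
Column A: 1.78×928 + 27.5×2790 + (z_c − 29.28)×3260
Column B: 0.767×0 + x×2830 + (z_c − 0.767 − 0 − x)×3260
The z_c×3260 term appears on both sides and cancels. Collect the known terms of each column as K = Σ(ρt)_known − 3260 × (depth of known layers): K_A = 78376.84 − 3260×29.28 = −17075.96; K_B = 0 − 3260×(0.767 + 0) = −2500.42.
Balance: K_A = K_B − x×(3260 − 2830), so x = (K_B − K_A)/(3260 − 2830) = 14575.5/430 = 33.9 km.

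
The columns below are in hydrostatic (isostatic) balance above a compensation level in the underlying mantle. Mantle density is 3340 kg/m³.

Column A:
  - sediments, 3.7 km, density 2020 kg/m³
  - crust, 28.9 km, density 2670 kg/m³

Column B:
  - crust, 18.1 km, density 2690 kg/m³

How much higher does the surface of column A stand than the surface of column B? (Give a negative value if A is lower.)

3.74 km

For any compensation level in the mantle, the mantle terms cancel and isostasy reduces to e = (Σt_A − Σt_B) − (Σ(ρt)_A − Σ(ρt)_B) / ρ_m.
Σt_A = 32.6 km; Σt_B = 18.1 km; Σ(ρt)_A = 84637; Σ(ρt)_B = 48689 (in km·kg/m³).
e = (32.6 − 18.1) − (84637 − 48689) / 3340 = 3.74 km.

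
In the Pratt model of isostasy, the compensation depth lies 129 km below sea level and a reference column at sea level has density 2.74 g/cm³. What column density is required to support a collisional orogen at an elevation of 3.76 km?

2.66 g/cm³

Pratt balance: ρ_ref D = ρ (D + h).
ρ = ρ_ref D/(D + h) = 2.74 × 129 km/(129 km + 3.76 km) = 2.66 g/cm³.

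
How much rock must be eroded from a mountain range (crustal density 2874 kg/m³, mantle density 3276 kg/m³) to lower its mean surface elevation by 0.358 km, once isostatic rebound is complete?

Net drop Δ = e − u = e − e ρ_c/ρ_m = e (ρ_m − ρ_c)/ρ_m.
e = Δ ρ_m/(ρ_m − ρ_c) = 0.358 km × 3276/402 = 2.92 km.

2.92 km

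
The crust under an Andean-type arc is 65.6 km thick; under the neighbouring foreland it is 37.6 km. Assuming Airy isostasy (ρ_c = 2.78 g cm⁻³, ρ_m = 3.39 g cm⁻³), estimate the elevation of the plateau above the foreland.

5.04 km

Excess crust Δ = 65.6 km − 37.6 km = 28 km, split between elevation h and root r with h + r = Δ.
Airy balance ρ_c h = (ρ_m − ρ_c) r gives r = h ρ_c/(ρ_m − ρ_c), so h (1 + ρ_c/(ρ_m − ρ_c)) = Δ, i.e. h = Δ (ρ_m − ρ_c)/ρ_m.
h = 28 km × 0.61/3.39 = 5.04 km.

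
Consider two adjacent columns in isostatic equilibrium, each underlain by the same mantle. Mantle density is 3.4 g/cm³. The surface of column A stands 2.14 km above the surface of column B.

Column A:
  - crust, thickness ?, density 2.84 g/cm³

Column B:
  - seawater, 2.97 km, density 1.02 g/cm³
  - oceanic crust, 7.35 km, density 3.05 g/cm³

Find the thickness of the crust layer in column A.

Take the compensation level at the base of the deeper column (depth z_c below the surface of column A) and equate Σ ρ_i t_i down to z_c; mantle fills any gap and the z_c terms cancel.
Column A: x×2.84 + (z_c − 0 − x)×3.4
Column B: 2.14×0 + 2.97×1.02 + 7.35×3.05 + (z_c − 2.14 − 10.32)×3.4
The z_c×3.4 term appears on both sides and cancels. Collect the known terms of each column as K = Σ(ρt)_known − 3.4 × (depth of known layers): K_A = 0 − 3.4×0 = 0; K_B = 25.4469 − 3.4×(2.14 + 10.32) = −16.9171.
Balance: K_A − x×(3.4 − 2.84) = K_B, so x = (K_A − K_B)/(3.4 − 2.84) = 16.9171/0.56 = 30.2 km.

30.2 km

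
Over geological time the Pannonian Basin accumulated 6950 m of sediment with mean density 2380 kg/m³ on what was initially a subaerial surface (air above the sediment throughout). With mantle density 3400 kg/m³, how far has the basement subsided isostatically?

Subaerial load: s = t ρ_sed / ρ_m = 6950 m × 2380/3400 = 4860 m.

4860 m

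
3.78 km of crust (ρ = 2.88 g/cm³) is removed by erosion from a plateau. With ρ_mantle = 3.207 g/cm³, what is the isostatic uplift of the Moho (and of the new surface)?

3.39 km

Unloading: uplift u = e ρ_c/ρ_m = 3.78 km × 2.88/3.207 = 3.39 km.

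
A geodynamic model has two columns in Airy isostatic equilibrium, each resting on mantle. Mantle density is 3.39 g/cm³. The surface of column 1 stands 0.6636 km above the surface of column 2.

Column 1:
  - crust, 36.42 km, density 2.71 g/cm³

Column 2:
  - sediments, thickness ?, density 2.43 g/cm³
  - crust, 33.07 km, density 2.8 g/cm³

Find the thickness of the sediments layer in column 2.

3.13 km

Take the compensation level at the base of the deeper column (depth z_c below the surface of column 1) and equate Σ ρ_i t_i down to z_c; mantle fills any gap and the z_c terms cancel.
Column 1: 36.42×2.71 + (z_c − 36.42)×3.39
Column 2: 0.6636×0 + x×2.43 + 33.07×2.8 + (z_c − 0.6636 − 33.07 − x)×3.39
The z_c×3.39 term appears on both sides and cancels. Collect the known terms of each column as K = Σ(ρt)_known − 3.39 × (depth of known layers): K_1 = 98.6982 − 3.39×36.42 = −24.7656; K_2 = 92.596 − 3.39×(0.6636 + 33.07) = −21.760904.
Balance: K_1 = K_2 − x×(3.39 − 2.43), so x = (K_2 − K_1)/(3.39 − 2.43) = 3.0047/0.96 = 3.13 km.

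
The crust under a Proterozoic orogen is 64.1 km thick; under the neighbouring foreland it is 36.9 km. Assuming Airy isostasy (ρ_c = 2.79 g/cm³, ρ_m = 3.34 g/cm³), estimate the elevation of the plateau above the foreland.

Excess crust Δ = 64.1 km − 36.9 km = 27.2 km, split between elevation h and root r with h + r = Δ.
Airy balance ρ_c h = (ρ_m − ρ_c) r gives r = h ρ_c/(ρ_m − ρ_c), so h (1 + ρ_c/(ρ_m − ρ_c)) = Δ, i.e. h = Δ (ρ_m − ρ_c)/ρ_m.
h = 27.2 km × 0.55/3.34 = 4.48 km.

4.48 km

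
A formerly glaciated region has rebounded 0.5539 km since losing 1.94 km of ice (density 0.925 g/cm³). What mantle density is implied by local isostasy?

ρ_m = ρ_ice t / u = 0.925 × 1.94 km/0.5539 km = 3.24 g/cm³.

3.24 g/cm³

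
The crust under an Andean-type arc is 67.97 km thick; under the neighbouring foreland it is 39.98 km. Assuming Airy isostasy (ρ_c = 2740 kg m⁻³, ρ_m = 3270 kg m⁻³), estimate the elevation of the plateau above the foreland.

4.54 km

Excess crust Δ = 67.97 km − 39.98 km = 27.99 km, split between elevation h and root r with h + r = Δ.
Airy balance ρ_c h = (ρ_m − ρ_c) r gives r = h ρ_c/(ρ_m − ρ_c), so h (1 + ρ_c/(ρ_m − ρ_c)) = Δ, i.e. h = Δ (ρ_m − ρ_c)/ρ_m.
h = 27.99 km × 530/3270 = 4.54 km.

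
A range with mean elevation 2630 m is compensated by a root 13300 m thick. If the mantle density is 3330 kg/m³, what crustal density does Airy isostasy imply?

2780 kg/m³

ρ_c h = (ρ_m − ρ_c) r → ρ_c (h + r) = ρ_m r → ρ_c = ρ_m r / (h + r).
ρ_c = 3330 × 13300 m / (2630 m + 13300 m) = 2780 kg/m³.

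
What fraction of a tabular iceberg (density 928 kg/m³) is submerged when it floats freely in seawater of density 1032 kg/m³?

89.9%

Submerged fraction = ρ_obj/ρ_fluid = 928/1032 = 89.9%.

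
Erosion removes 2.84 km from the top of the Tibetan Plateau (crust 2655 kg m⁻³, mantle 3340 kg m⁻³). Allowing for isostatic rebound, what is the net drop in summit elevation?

Rebound u = e ρ_c/ρ_m = 2.84 km × 2655/3340 = 2.258 km.
Net surface drop = e − u = 2.84 km − 2.258 km = e (ρ_m − ρ_c)/ρ_m = 0.582 km.

0.582 km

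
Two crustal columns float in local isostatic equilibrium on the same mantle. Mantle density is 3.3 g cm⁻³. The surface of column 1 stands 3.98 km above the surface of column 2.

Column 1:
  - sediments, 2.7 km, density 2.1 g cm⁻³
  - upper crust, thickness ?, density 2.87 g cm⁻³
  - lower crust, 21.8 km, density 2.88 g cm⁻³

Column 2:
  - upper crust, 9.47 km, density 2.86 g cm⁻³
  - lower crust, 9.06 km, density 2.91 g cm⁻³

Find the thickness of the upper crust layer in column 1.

19.6 km

Take the compensation level at the base of the deeper column (depth z_c below the surface of column 1) and equate Σ ρ_i t_i down to z_c; mantle fills any gap and the z_c terms cancel.
Column 1: 2.7×2.1 + x×2.87 + 21.8×2.88 + (z_c − 24.5 − x)×3.3
Column 2: 3.98×0 + 9.47×2.86 + 9.06×2.91 + (z_c − 3.98 − 18.53)×3.3
The z_c×3.3 term appears on both sides and cancels. Collect the known terms of each column as K = Σ(ρt)_known − 3.3 × (depth of known layers): K_1 = 68.454 − 3.3×24.5 = −12.396; K_2 = 53.4488 − 3.3×(3.98 + 18.53) = −20.8342.
Balance: K_1 − x×(3.3 − 2.87) = K_2, so x = (K_1 − K_2)/(3.3 − 2.87) = 8.4382/0.43 = 19.6 km.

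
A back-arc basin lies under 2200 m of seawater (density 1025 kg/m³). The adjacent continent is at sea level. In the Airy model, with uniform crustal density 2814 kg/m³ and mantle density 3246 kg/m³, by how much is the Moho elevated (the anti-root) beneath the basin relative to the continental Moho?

Balancing pressure at the compensation depth: replacing crust with seawater at the top is compensated by replacing crust with mantle at the base: d (ρ_c − ρ_w) = a (ρ_m − ρ_c).
a = d (ρ_c − ρ_w)/(ρ_m − ρ_c) = 2200 m × 1789/432 = 9110 m.

9110 m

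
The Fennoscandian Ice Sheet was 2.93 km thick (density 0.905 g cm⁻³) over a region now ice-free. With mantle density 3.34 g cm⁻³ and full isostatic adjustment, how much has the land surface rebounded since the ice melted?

0.794 km

Removing the load lets mantle flow back in; uplift u satisfies ρ_ice t = ρ_m u.
u = t ρ_ice/ρ_m = 2.93 km × 0.905/3.34 = 0.794 km.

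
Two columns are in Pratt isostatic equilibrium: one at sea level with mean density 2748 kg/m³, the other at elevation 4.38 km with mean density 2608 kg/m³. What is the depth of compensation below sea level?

ρ_ref D = ρ (D + h) → D (ρ_ref − ρ) = ρ h.
D = ρ h/(ρ_ref − ρ) = 2608 × 4.38 km/(2748 − 2608) = 81.6 km.

81.6 km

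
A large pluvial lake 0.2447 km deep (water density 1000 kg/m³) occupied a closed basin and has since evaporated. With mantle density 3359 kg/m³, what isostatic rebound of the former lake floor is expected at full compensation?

u = d ρ_w/ρ_m = 0.2447 km × 1000/3359 = 0.0728 km.

0.0728 km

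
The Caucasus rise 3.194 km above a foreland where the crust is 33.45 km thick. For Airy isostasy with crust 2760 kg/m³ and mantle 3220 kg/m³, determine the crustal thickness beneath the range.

55.8 km

Root depth r = h ρ_c / (ρ_m − ρ_c) = 3.194 km × 2760 / 460 = 19.16 km.
Total thickness = T + h + r = 33.45 km + 3.194 km + 19.16 km = 55.8 km.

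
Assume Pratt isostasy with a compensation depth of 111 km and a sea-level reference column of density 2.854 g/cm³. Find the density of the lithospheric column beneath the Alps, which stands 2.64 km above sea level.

2.79 g/cm³

Pratt balance: ρ_ref D = ρ (D + h).
ρ = ρ_ref D/(D + h) = 2.854 × 111 km/(111 km + 2.64 km) = 2.79 g/cm³.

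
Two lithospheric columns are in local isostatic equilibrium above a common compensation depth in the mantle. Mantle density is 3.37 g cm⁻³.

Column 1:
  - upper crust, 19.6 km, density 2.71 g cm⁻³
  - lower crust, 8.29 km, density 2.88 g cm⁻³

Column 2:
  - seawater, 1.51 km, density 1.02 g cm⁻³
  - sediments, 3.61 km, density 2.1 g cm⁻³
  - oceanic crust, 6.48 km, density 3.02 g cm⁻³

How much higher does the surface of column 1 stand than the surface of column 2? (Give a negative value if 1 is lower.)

For any compensation level in the mantle, the mantle terms cancel and isostasy reduces to e = (Σt_1 − Σt_2) − (Σ(ρt)_1 − Σ(ρt)_2) / ρ_m.
Σt_1 = 27.89 km; Σt_2 = 11.6 km; Σ(ρt)_1 = 76.9912; Σ(ρt)_2 = 28.6908 (in km·g cm⁻³).
e = (27.89 − 11.6) − (76.9912 − 28.6908) / 3.37 = 1.96 km.

1.96 km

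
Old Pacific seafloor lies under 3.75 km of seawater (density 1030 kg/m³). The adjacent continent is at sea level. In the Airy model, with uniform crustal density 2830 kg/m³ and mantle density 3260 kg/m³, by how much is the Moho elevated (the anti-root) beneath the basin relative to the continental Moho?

Balancing pressure at the compensation depth: replacing crust with seawater at the top is compensated by replacing crust with mantle at the base: d (ρ_c − ρ_w) = a (ρ_m − ρ_c).
a = d (ρ_c − ρ_w)/(ρ_m − ρ_c) = 3.75 km × 1800/430 = 15.7 km.

15.7 km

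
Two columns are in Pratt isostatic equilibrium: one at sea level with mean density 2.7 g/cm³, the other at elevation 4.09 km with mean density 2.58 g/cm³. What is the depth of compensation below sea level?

ρ_ref D = ρ (D + h) → D (ρ_ref − ρ) = ρ h.
D = ρ h/(ρ_ref − ρ) = 2.58 × 4.09 km/(2.7 − 2.58) = 87.9 km.

87.9 km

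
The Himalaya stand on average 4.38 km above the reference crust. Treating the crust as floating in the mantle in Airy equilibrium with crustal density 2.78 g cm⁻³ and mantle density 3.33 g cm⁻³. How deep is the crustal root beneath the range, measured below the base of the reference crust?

22.1 km

For local isostatic compensation: the weight of the topography is balanced by the buoyancy of the root, ρ_c h = (ρ_m − ρ_c) r.
r = h · ρ_c / (ρ_m − ρ_c) = 4.38 km × 2.78 / (3.33 − 2.78) = 22.1 km.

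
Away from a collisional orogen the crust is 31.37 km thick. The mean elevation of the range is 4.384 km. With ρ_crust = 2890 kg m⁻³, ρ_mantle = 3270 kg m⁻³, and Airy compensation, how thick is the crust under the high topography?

69.1 km

Root depth r = h ρ_c / (ρ_m − ρ_c) = 4.384 km × 2890 / 380 = 33.34 km.
Total thickness = T + h + r = 31.37 km + 4.384 km + 33.34 km = 69.1 km.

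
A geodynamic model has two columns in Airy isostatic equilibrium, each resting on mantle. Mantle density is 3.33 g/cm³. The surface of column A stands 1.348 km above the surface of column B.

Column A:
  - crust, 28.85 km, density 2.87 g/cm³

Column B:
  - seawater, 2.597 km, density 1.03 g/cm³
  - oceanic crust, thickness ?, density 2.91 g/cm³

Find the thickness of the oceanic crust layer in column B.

6.69 km

Take the compensation level at the base of the deeper column (depth z_c below the surface of column A) and equate Σ ρ_i t_i down to z_c; mantle fills any gap and the z_c terms cancel.
Column A: 28.85×2.87 + (z_c − 28.85)×3.33
Column B: 1.348×0 + 2.597×1.03 + x×2.91 + (z_c − 1.348 − 2.597 − x)×3.33
The z_c×3.33 term appears on both sides and cancels. Collect the known terms of each column as K = Σ(ρt)_known − 3.33 × (depth of known layers): K_A = 82.7995 − 3.33×28.85 = −13.271; K_B = 2.67491 − 3.33×(1.348 + 2.597) = −10.46194.
Balance: K_A = K_B − x×(3.33 − 2.91), so x = (K_B − K_A)/(3.33 − 2.91) = 2.80906/0.42 = 6.69 km.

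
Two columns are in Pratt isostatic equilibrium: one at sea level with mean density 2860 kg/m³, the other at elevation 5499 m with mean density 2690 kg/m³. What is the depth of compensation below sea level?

87000 m

ρ_ref D = ρ (D + h) → D (ρ_ref − ρ) = ρ h.
D = ρ h/(ρ_ref − ρ) = 2690 × 5499 m/(2860 − 2690) = 87000 m.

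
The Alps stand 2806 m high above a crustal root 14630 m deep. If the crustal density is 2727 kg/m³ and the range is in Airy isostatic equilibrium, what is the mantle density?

Airy balance: ρ_c h = (ρ_m − ρ_c) r → ρ_m = ρ_c (1 + h/r).
ρ_m = 2727 × (1 + 2806 m/14630 m) = 3250 kg/m³.

3250 kg/m³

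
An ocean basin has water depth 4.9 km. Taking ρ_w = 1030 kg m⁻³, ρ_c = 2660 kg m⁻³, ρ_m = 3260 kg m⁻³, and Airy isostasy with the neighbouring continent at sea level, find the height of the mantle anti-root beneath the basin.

13.3 km

In Airy isostatic equilibrium: replacing crust with seawater at the top is compensated by replacing crust with mantle at the base: d (ρ_c − ρ_w) = a (ρ_m − ρ_c).
a = d (ρ_c − ρ_w)/(ρ_m − ρ_c) = 4.9 km × 1630/600 = 13.3 km.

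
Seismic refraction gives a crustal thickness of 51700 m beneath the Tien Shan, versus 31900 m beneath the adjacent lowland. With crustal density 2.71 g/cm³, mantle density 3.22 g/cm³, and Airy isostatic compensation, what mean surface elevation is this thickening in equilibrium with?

Excess crust Δ = 51700 m − 31900 m = 19800 m, split between elevation h and root r with h + r = Δ.
Airy balance ρ_c h = (ρ_m − ρ_c) r gives r = h ρ_c/(ρ_m − ρ_c), so h (1 + ρ_c/(ρ_m − ρ_c)) = Δ, i.e. h = Δ (ρ_m − ρ_c)/ρ_m.
h = 19800 m × 0.51/3.22 = 3140 m.

3140 m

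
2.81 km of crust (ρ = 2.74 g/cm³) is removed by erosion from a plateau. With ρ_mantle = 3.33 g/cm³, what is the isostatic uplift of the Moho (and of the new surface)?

2.31 km

Unloading: uplift u = e ρ_c/ρ_m = 2.81 km × 2.74/3.33 = 2.31 km.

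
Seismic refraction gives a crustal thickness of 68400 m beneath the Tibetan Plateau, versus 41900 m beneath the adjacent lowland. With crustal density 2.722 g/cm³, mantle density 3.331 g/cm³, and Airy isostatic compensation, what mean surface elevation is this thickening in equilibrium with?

4840 m

Excess crust Δ = 68400 m − 41900 m = 26500 m, split between elevation h and root r with h + r = Δ.
Airy balance ρ_c h = (ρ_m − ρ_c) r gives r = h ρ_c/(ρ_m − ρ_c), so h (1 + ρ_c/(ρ_m − ρ_c)) = Δ, i.e. h = Δ (ρ_m − ρ_c)/ρ_m.
h = 26500 m × 0.609/3.331 = 4840 m.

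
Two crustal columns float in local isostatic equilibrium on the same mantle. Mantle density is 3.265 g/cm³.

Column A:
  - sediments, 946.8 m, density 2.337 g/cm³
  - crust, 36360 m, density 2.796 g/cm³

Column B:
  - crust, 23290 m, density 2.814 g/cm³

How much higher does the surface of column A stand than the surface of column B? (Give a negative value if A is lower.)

For any compensation level in the mantle, the mantle terms cancel and isostasy reduces to e = (Σt_A − Σt_B) − (Σ(ρt)_A − Σ(ρt)_B) / ρ_m.
Σt_A = 37306.8 m; Σt_B = 23290 m; Σ(ρt)_A = 103875.232; Σ(ρt)_B = 65538.06 (in m·g/cm³).
e = (37306.8 − 23290) − (103875.232 − 65538.06) / 3.265 = 2270 m.

2270 m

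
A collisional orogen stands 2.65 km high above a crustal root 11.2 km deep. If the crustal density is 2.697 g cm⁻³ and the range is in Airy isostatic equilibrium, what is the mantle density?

Airy balance: ρ_c h = (ρ_m − ρ_c) r → ρ_m = ρ_c (1 + h/r).
ρ_m = 2.697 × (1 + 2.65 km/11.2 km) = 3.34 g cm⁻³.

3.34 g cm⁻³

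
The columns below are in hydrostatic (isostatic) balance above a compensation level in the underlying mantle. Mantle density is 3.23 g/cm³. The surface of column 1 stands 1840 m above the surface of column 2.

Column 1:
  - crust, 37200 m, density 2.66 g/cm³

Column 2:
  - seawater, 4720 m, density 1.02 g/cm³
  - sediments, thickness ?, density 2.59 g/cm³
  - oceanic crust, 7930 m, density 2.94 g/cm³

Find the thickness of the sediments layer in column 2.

3950 m

Take the compensation level at the base of the deeper column (depth z_c below the surface of column 1) and equate Σ ρ_i t_i down to z_c; mantle fills any gap and the z_c terms cancel.
Column 1: 37200×2.66 + (z_c − 37200)×3.23
Column 2: 1840×0 + 4720×1.02 + x×2.59 + 7930×2.94 + (z_c − 1840 − 12650 − x)×3.23
The z_c×3.23 term appears on both sides and cancels. Collect the known terms of each column as K = Σ(ρt)_known − 3.23 × (depth of known layers): K_1 = 98952 − 3.23×37200 = −21204; K_2 = 28128.6 − 3.23×(1840 + 12650) = −18674.1.
Balance: K_1 = K_2 − x×(3.23 − 2.59), so x = (K_2 − K_1)/(3.23 − 2.59) = 2529.9/0.64 = 3950 m.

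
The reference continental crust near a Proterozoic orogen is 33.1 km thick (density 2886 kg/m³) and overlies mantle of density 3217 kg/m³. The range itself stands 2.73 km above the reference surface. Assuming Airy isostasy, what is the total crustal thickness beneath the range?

59.6 km

Root depth r = h ρ_c / (ρ_m − ρ_c) = 2.73 km × 2886 / 331 = 23.8 km.
Total thickness = T + h + r = 33.1 km + 2.73 km + 23.8 km = 59.6 km.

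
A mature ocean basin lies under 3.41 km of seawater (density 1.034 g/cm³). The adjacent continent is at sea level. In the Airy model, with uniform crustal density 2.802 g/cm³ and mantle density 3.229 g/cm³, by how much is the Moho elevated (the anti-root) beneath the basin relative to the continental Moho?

14.1 km

By Archimedes' principle applied to the lithosphere: replacing crust with seawater at the top is compensated by replacing crust with mantle at the base: d (ρ_c − ρ_w) = a (ρ_m − ρ_c).
a = d (ρ_c − ρ_w)/(ρ_m − ρ_c) = 3.41 km × 1.768/0.427 = 14.1 km.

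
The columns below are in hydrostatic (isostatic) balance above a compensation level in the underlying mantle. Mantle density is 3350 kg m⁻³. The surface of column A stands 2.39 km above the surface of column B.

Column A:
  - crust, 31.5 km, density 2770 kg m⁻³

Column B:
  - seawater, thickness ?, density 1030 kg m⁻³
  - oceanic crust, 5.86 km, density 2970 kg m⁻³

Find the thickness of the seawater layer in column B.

Take the compensation level at the base of the deeper column (depth z_c below the surface of column A) and equate Σ ρ_i t_i down to z_c; mantle fills any gap and the z_c terms cancel.
Column A: 31.5×2770 + (z_c − 31.5)×3350
Column B: 2.39×0 + x×1030 + 5.86×2970 + (z_c − 2.39 − 5.86 − x)×3350
The z_c×3350 term appears on both sides and cancels. Collect the known terms of each column as K = Σ(ρt)_known − 3350 × (depth of known layers): K_A = 87255 − 3350×31.5 = −18270; K_B = 17404.2 − 3350×(2.39 + 5.86) = −10233.3.
Balance: K_A = K_B − x×(3350 − 1030), so x = (K_B − K_A)/(3350 − 1030) = 8036.7/2320 = 3.46 km.

3.46 km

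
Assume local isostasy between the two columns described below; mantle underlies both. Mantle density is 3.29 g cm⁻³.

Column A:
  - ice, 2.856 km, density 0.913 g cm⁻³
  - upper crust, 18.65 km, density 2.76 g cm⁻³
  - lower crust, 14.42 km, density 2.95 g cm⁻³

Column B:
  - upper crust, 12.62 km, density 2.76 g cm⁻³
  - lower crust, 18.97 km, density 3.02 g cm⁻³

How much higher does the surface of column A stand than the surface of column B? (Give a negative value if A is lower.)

2.97 km

For any compensation level in the mantle, the mantle terms cancel and isostasy reduces to e = (Σt_A − Σt_B) − (Σ(ρt)_A − Σ(ρt)_B) / ρ_m.
Σt_A = 35.926 km; Σt_B = 31.59 km; Σ(ρt)_A = 96.620528; Σ(ρt)_B = 92.1206 (in km·g cm⁻³).
e = (35.926 − 31.59) − (96.620528 − 92.1206) / 3.29 = 2.97 km.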